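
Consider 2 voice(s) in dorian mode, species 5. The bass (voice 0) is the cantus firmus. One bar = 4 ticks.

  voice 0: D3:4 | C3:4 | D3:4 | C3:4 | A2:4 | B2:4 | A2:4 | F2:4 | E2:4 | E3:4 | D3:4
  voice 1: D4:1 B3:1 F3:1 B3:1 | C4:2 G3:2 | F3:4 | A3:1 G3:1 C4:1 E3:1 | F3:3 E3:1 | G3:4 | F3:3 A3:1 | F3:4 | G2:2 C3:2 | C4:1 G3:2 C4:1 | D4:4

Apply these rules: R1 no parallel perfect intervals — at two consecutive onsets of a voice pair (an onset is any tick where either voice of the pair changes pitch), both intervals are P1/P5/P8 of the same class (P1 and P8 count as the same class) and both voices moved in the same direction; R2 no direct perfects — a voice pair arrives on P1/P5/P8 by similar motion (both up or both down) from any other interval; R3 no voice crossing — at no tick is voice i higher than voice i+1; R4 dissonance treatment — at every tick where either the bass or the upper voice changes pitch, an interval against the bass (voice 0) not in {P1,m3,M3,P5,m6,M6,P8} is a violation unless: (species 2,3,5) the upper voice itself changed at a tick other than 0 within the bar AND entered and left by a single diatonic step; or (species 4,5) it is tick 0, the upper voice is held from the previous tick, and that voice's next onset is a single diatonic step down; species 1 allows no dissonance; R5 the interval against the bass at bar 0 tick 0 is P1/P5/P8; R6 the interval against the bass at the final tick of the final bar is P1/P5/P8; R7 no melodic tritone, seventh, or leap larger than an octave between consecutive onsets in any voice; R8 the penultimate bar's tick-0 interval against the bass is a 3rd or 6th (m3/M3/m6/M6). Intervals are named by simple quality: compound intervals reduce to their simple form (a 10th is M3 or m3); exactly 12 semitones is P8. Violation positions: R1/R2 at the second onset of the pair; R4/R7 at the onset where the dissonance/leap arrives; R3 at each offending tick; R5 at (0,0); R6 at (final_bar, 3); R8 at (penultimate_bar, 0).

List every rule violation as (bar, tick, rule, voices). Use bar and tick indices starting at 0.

(0, 2, R7, (1,))
(0, 3, R7, (1,))
(7, 0, R1, (0, 1))
(8, 0, R7, (1,))

bar 0: v0=D3 v1=D4 downbeat P8
bar 1: v0=C3 v1=C4 downbeat P8
bar 2: v0=D3 v1=F3 downbeat m3
bar 3: v0=C3 v1=A3 downbeat M6
bar 4: v0=A2 v1=F3 downbeat m6
bar 5: v0=B2 v1=G3 downbeat m6
bar 6: v0=A2 v1=F3 downbeat m6
bar 7: v0=F2 v1=F3 downbeat P8
bar 8: v0=E2 v1=G2 downbeat m3
bar 9: v0=E3 v1=C4 downbeat m6
bar 10: v0=D3 v1=D4 downbeat P8
  -> R7 @ bar 0 tick 2 v(1,): B3->F3 leap 6st
  -> R7 @ bar 0 tick 3 v(1,): F3->B3 leap 6st
  -> R1 @ bar 7 tick 0 v(0, 1): A2/A3 P8 -> F2/F3 P8 similar
  -> R7 @ bar 8 tick 0 v(1,): F3->G2 leap 10st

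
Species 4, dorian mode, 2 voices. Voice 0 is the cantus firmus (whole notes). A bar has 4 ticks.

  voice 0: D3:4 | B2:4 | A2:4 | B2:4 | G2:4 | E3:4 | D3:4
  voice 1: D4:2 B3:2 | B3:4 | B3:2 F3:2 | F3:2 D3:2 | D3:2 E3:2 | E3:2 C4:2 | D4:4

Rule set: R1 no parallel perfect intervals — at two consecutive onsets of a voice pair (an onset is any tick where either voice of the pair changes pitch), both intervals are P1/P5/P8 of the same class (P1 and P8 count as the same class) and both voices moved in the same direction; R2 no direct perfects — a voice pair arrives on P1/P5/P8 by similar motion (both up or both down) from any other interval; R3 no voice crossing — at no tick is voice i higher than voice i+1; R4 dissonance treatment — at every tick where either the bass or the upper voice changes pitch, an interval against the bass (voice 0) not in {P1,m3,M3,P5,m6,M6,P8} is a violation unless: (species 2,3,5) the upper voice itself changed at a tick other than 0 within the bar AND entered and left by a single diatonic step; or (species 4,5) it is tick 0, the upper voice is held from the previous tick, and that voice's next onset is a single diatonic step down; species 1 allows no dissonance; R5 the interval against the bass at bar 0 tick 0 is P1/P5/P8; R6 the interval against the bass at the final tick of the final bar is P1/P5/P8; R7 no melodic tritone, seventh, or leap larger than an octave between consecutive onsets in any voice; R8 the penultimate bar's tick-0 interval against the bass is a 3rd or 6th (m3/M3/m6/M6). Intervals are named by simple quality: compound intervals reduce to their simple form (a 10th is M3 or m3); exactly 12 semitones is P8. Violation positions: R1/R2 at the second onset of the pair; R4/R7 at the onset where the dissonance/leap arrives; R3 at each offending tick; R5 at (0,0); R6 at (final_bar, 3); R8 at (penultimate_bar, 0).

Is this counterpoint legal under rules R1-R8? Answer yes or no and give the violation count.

bar 0: v0=D3 v1=D4 (P8)
bar 1: v0=B2 v1=B3 (P8)
bar 2: v0=A2 v1=B3 (M2)
bar 3: v0=B2 v1=F3 (TT)
bar 4: v0=G2 v1=D3 (P5)
bar 5: v0=E3 v1=E3 (P1)
bar 6: v0=D3 v1=D4 (P8)
  R4 @ bar2.0: A2/B3 M2 untreated
  R7 @ bar2.2: B3->F3 leap 6st
  R4 @ bar3.0: B2/F3 TT untreated
  R8 @ bar5.0: penult P1 not 3rd/6th

No (4 violations)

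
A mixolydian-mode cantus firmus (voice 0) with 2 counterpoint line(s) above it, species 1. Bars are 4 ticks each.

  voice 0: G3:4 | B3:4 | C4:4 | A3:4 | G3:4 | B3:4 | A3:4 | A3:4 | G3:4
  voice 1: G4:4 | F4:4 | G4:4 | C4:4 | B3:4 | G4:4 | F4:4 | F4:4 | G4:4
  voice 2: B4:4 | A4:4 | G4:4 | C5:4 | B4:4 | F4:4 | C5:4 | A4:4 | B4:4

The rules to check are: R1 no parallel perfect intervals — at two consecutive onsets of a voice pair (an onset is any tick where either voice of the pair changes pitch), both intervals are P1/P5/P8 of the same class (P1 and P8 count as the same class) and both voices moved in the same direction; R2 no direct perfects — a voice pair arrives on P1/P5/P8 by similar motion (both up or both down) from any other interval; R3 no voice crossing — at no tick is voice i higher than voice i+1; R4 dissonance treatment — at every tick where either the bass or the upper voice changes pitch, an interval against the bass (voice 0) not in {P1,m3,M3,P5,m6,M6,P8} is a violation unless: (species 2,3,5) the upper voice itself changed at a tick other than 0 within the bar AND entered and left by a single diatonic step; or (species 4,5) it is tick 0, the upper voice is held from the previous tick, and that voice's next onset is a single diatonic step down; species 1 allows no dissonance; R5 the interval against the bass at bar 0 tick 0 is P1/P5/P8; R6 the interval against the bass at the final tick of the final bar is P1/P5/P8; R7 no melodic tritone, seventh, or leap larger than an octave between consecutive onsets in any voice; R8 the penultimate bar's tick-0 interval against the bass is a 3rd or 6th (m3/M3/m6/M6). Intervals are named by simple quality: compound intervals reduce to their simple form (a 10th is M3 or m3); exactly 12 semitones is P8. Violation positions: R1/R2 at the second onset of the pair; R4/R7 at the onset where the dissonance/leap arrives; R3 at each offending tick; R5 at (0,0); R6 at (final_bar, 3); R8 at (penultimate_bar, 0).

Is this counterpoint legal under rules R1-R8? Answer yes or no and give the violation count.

No (13 violations)

bar 0: v0=G3 v1=G4 v2=B4 (M3)
bar 1: v0=B3 v1=F4 v2=A4 (m7)
bar 2: v0=C4 v1=G4 v2=G4 (P5)
bar 3: v0=A3 v1=C4 v2=C5 (m3)
bar 4: v0=G3 v1=B3 v2=B4 (M3)
bar 5: v0=B3 v1=G4 v2=F4 (TT)
bar 6: v0=A3 v1=F4 v2=C5 (m3)
bar 7: v0=A3 v1=F4 v2=A4 (P8)
bar 8: v0=G3 v1=G4 v2=B4 (M3)
  R5 @ bar0.0: opens on M3
  R4 @ bar1.0: B3/F4 TT untreated
  R4 @ bar1.0: B3/A4 m7 untreated
  R2 @ bar2.0: B3/F4 TT -> C4/G4 P5 similar
  R1 @ bar4.0: C4/C5 P8 -> B3/B4 P8 similar
  R3 @ bar5.0: G4 above F4
  R4 @ bar5.0: B3/F4 TT untreated
  R7 @ bar5.0: B4->F4 leap 6st
  R3 @ bar5.1: G4 above F4
  R3 @ bar5.2: G4 above F4
  R3 @ bar5.3: G4 above F4
  R8 @ bar7.0: penult P8 not 3rd/6th
  R6 @ bar8.3: closes on M3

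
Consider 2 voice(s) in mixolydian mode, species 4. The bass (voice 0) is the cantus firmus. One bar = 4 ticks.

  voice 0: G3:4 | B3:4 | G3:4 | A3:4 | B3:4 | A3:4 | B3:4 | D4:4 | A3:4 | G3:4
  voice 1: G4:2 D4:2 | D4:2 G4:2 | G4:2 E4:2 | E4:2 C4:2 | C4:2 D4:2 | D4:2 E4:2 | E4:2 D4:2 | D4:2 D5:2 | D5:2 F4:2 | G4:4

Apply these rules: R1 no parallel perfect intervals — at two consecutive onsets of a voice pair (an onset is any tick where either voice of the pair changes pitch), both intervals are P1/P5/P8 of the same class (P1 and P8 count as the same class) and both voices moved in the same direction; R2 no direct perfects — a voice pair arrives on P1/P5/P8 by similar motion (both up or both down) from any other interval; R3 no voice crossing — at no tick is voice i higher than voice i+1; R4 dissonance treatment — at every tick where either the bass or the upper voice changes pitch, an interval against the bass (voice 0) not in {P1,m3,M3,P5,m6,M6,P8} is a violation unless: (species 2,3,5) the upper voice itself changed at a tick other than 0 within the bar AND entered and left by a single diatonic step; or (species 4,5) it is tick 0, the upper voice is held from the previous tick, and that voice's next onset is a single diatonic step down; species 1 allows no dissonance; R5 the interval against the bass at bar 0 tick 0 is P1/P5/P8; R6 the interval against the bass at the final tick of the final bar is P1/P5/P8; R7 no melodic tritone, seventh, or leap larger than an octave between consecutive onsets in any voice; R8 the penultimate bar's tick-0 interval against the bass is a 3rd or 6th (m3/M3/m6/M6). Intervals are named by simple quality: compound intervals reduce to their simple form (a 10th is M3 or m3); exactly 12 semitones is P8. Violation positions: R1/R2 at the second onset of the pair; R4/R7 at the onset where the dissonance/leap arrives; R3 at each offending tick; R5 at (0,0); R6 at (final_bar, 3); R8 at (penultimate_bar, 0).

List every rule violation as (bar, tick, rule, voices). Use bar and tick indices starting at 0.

bar 0: v0=G3 v1=G4 downbeat P8
bar 1: v0=B3 v1=D4 downbeat m3
bar 2: v0=G3 v1=G4 downbeat P8
bar 3: v0=A3 v1=E4 downbeat P5
bar 4: v0=B3 v1=C4 downbeat m2
bar 5: v0=A3 v1=D4 downbeat P4
bar 6: v0=B3 v1=E4 downbeat P4
bar 7: v0=D4 v1=D4 downbeat P1
bar 8: v0=A3 v1=D5 downbeat P4
bar 9: v0=G3 v1=G4 downbeat P8
  -> R4 @ bar 4 tick 0 v(0, 1): B3/C4 m2 untreated
  -> R4 @ bar 5 tick 0 v(0, 1): A3/D4 P4 untreated
  -> R4 @ bar 8 tick 0 v(0, 1): A3/D5 P4 untreated
  -> R8 @ bar 8 tick 0 v(0, 1): penult P4 not 3rd/6th

(4, 0, R4, (0, 1))
(5, 0, R4, (0, 1))
(8, 0, R4, (0, 1))
(8, 0, R8, (0, 1))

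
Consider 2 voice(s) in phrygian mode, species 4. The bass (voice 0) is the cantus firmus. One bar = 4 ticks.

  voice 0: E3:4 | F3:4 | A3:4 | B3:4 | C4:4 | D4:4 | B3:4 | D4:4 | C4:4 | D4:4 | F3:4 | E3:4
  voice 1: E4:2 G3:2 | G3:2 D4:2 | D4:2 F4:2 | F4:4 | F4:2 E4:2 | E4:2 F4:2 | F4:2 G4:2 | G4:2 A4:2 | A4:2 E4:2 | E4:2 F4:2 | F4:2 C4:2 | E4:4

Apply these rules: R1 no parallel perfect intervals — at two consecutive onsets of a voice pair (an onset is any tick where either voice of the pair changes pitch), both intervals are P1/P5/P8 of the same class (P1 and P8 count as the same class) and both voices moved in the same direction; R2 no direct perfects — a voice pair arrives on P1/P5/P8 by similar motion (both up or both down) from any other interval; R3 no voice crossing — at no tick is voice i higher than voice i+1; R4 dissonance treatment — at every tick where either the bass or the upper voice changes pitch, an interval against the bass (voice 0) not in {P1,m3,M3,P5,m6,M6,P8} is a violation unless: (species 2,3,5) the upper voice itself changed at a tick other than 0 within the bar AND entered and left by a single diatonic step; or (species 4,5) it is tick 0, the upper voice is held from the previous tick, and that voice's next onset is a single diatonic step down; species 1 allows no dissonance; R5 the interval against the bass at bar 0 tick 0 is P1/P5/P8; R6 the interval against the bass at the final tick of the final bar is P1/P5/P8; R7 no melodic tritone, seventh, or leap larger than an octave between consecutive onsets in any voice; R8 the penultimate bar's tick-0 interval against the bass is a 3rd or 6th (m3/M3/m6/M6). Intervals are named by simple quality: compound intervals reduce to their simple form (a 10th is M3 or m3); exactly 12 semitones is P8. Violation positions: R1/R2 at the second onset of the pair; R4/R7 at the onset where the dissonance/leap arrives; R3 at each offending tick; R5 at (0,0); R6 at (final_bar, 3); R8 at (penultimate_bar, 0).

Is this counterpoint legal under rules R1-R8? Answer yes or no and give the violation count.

No (7 violations)

bar 0: v0=E3 v1=E4 (P8)
bar 1: v0=F3 v1=G3 (M2)
bar 2: v0=A3 v1=D4 (P4)
bar 3: v0=B3 v1=F4 (TT)
bar 4: v0=C4 v1=F4 (P4)
bar 5: v0=D4 v1=E4 (M2)
bar 6: v0=B3 v1=F4 (TT)
bar 7: v0=D4 v1=G4 (P4)
bar 8: v0=C4 v1=A4 (M6)
bar 9: v0=D4 v1=E4 (M2)
bar 10: v0=F3 v1=F4 (P8)
bar 11: v0=E3 v1=E4 (P8)
  R4 @ bar1.0: F3/G3 M2 untreated
  R4 @ bar2.0: A3/D4 P4 untreated
  R4 @ bar5.0: D4/E4 M2 untreated
  R4 @ bar6.0: B3/F4 TT untreated
  R4 @ bar7.0: D4/G4 P4 untreated
  R4 @ bar9.0: D4/E4 M2 untreated
  R8 @ bar10.0: penult P8 not 3rd/6th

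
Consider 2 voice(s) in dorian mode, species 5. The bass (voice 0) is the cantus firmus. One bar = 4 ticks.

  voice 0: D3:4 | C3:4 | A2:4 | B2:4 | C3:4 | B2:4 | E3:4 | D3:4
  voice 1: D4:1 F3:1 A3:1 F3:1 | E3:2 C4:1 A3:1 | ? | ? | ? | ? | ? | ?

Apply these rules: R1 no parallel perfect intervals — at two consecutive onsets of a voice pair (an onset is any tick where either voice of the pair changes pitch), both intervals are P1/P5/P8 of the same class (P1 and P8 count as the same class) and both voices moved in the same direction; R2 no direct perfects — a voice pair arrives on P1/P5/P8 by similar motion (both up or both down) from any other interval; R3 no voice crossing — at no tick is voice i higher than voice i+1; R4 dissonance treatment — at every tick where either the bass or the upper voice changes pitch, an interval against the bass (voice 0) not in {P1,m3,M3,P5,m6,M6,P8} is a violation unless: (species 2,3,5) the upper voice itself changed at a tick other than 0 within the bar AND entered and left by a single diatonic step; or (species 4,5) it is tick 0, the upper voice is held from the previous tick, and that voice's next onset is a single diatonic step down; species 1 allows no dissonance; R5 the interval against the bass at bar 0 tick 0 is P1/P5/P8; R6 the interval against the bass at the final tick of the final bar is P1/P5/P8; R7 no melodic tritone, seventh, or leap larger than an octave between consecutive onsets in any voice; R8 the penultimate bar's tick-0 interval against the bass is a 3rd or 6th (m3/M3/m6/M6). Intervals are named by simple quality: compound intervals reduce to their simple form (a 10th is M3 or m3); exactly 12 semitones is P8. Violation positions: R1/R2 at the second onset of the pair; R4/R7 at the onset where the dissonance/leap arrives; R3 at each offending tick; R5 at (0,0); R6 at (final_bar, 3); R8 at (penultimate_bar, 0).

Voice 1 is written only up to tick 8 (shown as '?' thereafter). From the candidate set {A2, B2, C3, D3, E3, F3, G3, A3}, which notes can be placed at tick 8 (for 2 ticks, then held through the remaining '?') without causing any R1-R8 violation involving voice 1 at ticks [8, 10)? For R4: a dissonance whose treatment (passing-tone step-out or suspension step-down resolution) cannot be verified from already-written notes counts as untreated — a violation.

{A3, C3, F3}

A2: violates R2
B2: violates R4,R7
C3: legal
D3: violates R4
E3: violates R2
F3: legal
G3: violates R4
A3: legal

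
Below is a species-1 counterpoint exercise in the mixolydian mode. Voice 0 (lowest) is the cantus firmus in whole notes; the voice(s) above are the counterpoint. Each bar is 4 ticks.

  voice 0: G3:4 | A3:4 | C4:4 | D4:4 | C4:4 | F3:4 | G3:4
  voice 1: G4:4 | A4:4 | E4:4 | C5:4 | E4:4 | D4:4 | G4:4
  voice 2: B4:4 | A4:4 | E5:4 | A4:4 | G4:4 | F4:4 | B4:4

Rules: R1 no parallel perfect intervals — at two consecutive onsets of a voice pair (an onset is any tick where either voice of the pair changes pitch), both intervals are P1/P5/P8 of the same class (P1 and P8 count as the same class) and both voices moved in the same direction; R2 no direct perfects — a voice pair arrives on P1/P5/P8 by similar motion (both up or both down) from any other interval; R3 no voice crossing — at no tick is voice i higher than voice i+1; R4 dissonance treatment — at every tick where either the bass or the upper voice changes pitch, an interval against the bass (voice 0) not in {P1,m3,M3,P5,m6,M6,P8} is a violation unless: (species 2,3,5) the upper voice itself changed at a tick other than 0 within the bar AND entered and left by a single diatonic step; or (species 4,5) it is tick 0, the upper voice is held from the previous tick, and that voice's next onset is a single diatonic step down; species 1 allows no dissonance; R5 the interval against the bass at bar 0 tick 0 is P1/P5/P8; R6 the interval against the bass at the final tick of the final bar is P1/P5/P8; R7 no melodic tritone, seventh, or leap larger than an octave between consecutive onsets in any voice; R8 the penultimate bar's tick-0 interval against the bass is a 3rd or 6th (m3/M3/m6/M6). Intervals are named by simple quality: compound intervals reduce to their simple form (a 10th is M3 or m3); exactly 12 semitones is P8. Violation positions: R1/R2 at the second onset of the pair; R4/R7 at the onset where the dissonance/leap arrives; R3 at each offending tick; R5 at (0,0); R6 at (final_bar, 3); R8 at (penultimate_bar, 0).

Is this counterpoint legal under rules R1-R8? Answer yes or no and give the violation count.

bar 0: v0=G3 v1=G4 v2=B4 (M3)
bar 1: v0=A3 v1=A4 v2=A4 (P8)
bar 2: v0=C4 v1=E4 v2=E5 (M3)
bar 3: v0=D4 v1=C5 v2=A4 (P5)
bar 4: v0=C4 v1=E4 v2=G4 (P5)
bar 5: v0=F3 v1=D4 v2=F4 (P8)
bar 6: v0=G3 v1=G4 v2=B4 (M3)
  R5 @ bar0.0: opens on M3
  R1 @ bar1.0: G3/G4 P8 -> A3/A4 P8 similar
  R3 @ bar3.0: C5 above A4
  R4 @ bar3.0: D4/C5 m7 untreated
  R3 @ bar3.1: C5 above A4
  R3 @ bar3.2: C5 above A4
  R3 @ bar3.3: C5 above A4
  R1 @ bar4.0: D4/A4 P5 -> C4/G4 P5 similar
  R2 @ bar5.0: C4/G4 P5 -> F3/F4 P8 similar
  R8 @ bar5.0: penult P8 not 3rd/6th
  R2 @ bar6.0: F3/D4 M6 -> G3/G4 P8 similar
  R7 @ bar6.0: F4->B4 leap 6st
  R6 @ bar6.3: closes on M3

No (13 violations)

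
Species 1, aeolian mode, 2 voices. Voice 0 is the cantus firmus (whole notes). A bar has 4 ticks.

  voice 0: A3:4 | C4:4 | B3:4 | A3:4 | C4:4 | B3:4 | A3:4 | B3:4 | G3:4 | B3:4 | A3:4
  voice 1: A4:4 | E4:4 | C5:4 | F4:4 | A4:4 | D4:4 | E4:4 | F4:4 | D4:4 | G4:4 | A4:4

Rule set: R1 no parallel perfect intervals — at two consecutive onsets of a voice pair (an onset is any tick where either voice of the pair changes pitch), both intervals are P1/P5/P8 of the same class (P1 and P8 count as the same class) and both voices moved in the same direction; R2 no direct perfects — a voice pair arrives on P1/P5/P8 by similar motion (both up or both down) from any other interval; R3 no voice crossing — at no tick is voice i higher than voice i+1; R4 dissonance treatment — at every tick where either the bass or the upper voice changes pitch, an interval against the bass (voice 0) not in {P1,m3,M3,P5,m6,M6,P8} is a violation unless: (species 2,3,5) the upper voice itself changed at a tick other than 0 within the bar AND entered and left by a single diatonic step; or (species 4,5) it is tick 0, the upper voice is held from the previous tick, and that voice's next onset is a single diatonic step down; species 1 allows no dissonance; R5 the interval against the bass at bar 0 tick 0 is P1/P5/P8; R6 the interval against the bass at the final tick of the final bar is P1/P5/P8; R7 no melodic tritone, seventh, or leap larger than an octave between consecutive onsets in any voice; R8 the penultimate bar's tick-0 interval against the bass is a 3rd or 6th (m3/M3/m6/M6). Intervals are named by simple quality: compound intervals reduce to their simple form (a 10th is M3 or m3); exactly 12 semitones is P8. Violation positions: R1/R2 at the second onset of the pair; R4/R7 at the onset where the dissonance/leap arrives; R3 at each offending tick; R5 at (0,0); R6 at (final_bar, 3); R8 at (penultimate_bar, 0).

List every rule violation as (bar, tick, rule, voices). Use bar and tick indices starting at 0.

(2, 0, R4, (0, 1))
(7, 0, R4, (0, 1))
(8, 0, R2, (0, 1))

bar 0: v0=A3 v1=A4 downbeat P8
bar 1: v0=C4 v1=E4 downbeat M3
bar 2: v0=B3 v1=C5 downbeat m2
bar 3: v0=A3 v1=F4 downbeat m6
bar 4: v0=C4 v1=A4 downbeat M6
bar 5: v0=B3 v1=D4 downbeat m3
bar 6: v0=A3 v1=E4 downbeat P5
bar 7: v0=B3 v1=F4 downbeat TT
bar 8: v0=G3 v1=D4 downbeat P5
bar 9: v0=B3 v1=G4 downbeat m6
bar 10: v0=A3 v1=A4 downbeat P8
  -> R4 @ bar 2 tick 0 v(0, 1): B3/C5 m2 untreated
  -> R4 @ bar 7 tick 0 v(0, 1): B3/F4 TT untreated
  -> R2 @ bar 8 tick 0 v(0, 1): B3/F4 TT -> G3/D4 P5 similar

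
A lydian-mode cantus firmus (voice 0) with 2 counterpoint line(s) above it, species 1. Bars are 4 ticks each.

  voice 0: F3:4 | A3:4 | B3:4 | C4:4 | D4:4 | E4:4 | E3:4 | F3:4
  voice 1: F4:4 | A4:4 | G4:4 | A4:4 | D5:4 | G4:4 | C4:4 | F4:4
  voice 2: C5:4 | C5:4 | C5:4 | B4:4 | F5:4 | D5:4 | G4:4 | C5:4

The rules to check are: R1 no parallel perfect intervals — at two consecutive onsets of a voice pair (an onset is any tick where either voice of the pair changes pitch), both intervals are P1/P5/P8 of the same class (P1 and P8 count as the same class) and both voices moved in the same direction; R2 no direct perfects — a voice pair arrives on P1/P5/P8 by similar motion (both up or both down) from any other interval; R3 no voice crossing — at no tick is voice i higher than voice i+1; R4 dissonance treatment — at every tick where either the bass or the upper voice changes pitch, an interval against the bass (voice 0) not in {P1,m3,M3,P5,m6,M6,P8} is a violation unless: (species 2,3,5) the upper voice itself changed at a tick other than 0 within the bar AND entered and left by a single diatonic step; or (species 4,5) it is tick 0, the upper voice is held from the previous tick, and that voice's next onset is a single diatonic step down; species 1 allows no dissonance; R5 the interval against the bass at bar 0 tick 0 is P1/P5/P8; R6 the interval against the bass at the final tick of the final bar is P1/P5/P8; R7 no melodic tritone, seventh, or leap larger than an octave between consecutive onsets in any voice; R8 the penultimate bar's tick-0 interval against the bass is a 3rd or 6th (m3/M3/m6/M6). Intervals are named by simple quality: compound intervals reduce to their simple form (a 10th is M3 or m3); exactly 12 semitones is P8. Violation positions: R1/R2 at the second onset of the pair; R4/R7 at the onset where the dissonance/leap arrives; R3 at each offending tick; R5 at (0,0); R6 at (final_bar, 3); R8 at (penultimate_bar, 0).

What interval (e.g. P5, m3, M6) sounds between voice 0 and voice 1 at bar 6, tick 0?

voice 0=E3 voice 1=C4 -> m6

m6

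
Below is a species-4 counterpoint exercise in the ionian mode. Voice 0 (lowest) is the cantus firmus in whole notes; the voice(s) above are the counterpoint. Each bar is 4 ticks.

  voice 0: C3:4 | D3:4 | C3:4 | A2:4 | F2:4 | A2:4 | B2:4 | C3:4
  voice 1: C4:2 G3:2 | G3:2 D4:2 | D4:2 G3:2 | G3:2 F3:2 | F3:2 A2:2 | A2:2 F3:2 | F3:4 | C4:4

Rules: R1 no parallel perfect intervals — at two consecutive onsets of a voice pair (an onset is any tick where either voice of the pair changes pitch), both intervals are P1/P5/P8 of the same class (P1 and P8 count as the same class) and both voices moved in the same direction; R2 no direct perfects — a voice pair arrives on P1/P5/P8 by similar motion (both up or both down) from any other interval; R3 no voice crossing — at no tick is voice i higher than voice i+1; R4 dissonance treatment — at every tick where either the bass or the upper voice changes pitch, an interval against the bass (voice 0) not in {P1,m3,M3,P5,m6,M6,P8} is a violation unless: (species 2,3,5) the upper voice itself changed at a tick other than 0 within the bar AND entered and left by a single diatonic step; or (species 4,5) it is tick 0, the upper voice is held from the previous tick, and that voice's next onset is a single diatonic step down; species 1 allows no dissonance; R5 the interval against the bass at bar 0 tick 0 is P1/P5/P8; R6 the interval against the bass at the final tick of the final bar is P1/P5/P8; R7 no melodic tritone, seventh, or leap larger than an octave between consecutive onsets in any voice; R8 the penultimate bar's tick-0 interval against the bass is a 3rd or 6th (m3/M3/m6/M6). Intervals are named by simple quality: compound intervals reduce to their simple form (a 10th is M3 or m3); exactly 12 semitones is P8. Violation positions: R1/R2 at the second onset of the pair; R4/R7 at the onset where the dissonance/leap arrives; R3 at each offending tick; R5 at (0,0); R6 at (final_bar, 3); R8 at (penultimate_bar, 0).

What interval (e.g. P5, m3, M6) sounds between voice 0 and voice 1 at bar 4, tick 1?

P8

voice 0=F2 voice 1=F3 -> P8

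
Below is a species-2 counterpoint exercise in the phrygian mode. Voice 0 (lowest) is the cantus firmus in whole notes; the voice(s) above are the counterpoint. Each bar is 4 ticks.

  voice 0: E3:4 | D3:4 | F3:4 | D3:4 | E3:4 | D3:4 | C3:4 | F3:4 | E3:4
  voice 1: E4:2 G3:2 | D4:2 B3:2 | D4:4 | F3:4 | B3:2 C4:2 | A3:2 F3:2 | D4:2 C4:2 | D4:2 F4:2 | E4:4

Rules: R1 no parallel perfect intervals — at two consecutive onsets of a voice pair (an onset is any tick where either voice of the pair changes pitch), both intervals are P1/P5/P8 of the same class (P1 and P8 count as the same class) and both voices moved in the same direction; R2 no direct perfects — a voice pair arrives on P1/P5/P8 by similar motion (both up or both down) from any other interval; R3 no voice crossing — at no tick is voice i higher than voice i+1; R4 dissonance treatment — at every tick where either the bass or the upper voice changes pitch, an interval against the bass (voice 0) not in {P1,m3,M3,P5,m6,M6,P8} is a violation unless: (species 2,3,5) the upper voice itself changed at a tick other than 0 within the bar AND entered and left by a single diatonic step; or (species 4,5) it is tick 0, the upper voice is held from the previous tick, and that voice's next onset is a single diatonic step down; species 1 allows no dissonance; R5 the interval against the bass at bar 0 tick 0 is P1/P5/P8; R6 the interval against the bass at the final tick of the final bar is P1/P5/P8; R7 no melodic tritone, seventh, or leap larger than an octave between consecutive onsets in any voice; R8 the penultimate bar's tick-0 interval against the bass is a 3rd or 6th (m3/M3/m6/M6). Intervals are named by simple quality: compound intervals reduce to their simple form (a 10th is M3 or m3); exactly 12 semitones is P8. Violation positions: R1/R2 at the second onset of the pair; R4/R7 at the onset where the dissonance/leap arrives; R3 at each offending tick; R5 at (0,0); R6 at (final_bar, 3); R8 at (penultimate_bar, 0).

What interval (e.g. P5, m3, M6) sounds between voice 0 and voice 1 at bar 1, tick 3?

M6

voice 0=D3 voice 1=B3 -> M6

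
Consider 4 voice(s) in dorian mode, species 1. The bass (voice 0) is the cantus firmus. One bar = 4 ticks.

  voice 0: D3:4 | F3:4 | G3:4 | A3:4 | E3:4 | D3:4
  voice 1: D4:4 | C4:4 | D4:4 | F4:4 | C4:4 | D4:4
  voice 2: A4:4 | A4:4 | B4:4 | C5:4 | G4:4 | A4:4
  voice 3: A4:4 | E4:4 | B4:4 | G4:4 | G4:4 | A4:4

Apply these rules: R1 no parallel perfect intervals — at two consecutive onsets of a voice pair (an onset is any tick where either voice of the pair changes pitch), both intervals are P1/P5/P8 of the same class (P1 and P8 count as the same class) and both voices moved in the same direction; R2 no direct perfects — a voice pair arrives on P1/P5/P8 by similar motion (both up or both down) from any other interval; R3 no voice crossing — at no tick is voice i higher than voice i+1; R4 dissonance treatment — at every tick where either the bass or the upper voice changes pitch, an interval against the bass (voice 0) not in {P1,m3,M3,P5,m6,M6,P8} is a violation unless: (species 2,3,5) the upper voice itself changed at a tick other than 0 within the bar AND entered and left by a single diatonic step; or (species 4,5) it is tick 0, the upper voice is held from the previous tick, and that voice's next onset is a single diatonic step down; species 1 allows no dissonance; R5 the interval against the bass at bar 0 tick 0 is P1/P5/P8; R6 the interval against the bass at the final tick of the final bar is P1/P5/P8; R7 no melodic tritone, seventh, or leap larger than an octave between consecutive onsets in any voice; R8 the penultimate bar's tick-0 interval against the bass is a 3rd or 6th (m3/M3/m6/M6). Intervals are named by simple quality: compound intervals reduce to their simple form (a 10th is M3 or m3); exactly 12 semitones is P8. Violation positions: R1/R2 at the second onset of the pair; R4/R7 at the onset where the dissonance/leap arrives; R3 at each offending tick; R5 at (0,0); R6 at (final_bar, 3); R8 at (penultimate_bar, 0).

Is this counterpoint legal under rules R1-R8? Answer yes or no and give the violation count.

No (17 violations)

bar 0: v0=D3 v1=D4 v2=A4 v3=A4 (P5)
bar 1: v0=F3 v1=C4 v2=A4 v3=E4 (M7)
bar 2: v0=G3 v1=D4 v2=B4 v3=B4 (M3)
bar 3: v0=A3 v1=F4 v2=C5 v3=G4 (m7)
bar 4: v0=E3 v1=C4 v2=G4 v3=G4 (m3)
bar 5: v0=D3 v1=D4 v2=A4 v3=A4 (P5)
  R3 @ bar1.0: A4 above E4
  R4 @ bar1.0: F3/E4 M7 untreated
  R3 @ bar1.1: A4 above E4
  R3 @ bar1.2: A4 above E4
  R3 @ bar1.3: A4 above E4
  R1 @ bar2.0: F3/C4 P5 -> G3/D4 P5 similar
  R2 @ bar2.0: A4/E4 P4 -> B4/B4 P1 similar
  R2 @ bar3.0: D4/B4 M6 -> F4/C5 P5 similar
  R3 @ bar3.0: C5 above G4
  R4 @ bar3.0: A3/G4 m7 untreated
  R3 @ bar3.1: C5 above G4
  R3 @ bar3.2: C5 above G4
  R3 @ bar3.3: C5 above G4
  R1 @ bar4.0: F4/C5 P5 -> C4/G4 P5 similar
  R1 @ bar5.0: C4/G4 P5 -> D4/A4 P5 similar
  R1 @ bar5.0: C4/G4 P5 -> D4/A4 P5 similar
  R1 @ bar5.0: G4/G4 P1 -> A4/A4 P1 similar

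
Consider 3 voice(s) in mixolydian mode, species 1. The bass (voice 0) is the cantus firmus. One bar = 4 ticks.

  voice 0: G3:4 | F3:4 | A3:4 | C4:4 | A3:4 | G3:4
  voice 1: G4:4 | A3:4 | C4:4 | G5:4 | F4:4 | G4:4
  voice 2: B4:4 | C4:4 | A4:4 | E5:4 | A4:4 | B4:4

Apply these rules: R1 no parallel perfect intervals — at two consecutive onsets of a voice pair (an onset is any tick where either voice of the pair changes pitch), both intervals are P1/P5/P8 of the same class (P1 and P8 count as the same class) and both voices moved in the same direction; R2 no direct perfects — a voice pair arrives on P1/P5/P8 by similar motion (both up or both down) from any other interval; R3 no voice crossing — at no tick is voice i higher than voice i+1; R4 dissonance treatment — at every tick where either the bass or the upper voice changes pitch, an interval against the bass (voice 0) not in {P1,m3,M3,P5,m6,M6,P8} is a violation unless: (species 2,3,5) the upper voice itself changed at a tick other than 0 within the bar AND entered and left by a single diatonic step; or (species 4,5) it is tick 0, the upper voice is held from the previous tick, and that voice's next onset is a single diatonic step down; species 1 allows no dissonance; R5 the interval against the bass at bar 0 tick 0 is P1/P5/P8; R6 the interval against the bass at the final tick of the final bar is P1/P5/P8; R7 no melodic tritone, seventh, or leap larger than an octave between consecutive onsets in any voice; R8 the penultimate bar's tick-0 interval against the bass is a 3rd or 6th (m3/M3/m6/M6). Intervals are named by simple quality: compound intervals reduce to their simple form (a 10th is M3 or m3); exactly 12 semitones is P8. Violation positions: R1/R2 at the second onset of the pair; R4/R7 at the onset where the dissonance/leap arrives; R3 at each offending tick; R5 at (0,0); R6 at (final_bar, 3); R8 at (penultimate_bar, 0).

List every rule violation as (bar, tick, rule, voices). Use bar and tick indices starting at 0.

bar 0: v0=G3 v1=G4 v2=B4 downbeat M3
bar 1: v0=F3 v1=A3 v2=C4 downbeat P5
bar 2: v0=A3 v1=C4 v2=A4 downbeat P8
bar 3: v0=C4 v1=G5 v2=E5 downbeat M3
bar 4: v0=A3 v1=F4 v2=A4 downbeat P8
bar 5: v0=G3 v1=G4 v2=B4 downbeat M3
  -> R5 @ bar 0 tick 0 v(0, 2): opens on M3
  -> R2 @ bar 1 tick 0 v(0, 2): G3/B4 M3 -> F3/C4 P5 similar
  -> R7 @ bar 1 tick 0 v(1,): G4->A3 leap 10st
  -> R7 @ bar 1 tick 0 v(2,): B4->C4 leap 11st
  -> R2 @ bar 2 tick 0 v(0, 2): F3/C4 P5 -> A3/A4 P8 similar
  -> R2 @ bar 3 tick 0 v(0, 1): A3/C4 m3 -> C4/G5 P5 similar
  -> R3 @ bar 3 tick 0 v(1, 2): G5 above E5
  -> R7 @ bar 3 tick 0 v(1,): C4->G5 leap 19st
  -> R3 @ bar 3 tick 1 v(1, 2): G5 above E5
  -> R3 @ bar 3 tick 2 v(1, 2): G5 above E5
  -> R3 @ bar 3 tick 3 v(1, 2): G5 above E5
  -> R2 @ bar 4 tick 0 v(0, 2): C4/E5 M3 -> A3/A4 P8 similar
  -> R7 @ bar 4 tick 0 v(1,): G5->F4 leap 14st
  -> R8 @ bar 4 tick 0 v(0, 2): penult P8 not 3rd/6th
  -> R6 @ bar 5 tick 3 v(0, 2): closes on M3

(0, 0, R5, (0, 2))
(1, 0, R2, (0, 2))
(1, 0, R7, (1,))
(1, 0, R7, (2,))
(2, 0, R2, (0, 2))
(3, 0, R2, (0, 1))
(3, 0, R3, (1, 2))
(3, 0, R7, (1,))
(3, 1, R3, (1, 2))
(3, 2, R3, (1, 2))
(3, 3, R3, (1, 2))
(4, 0, R2, (0, 2))
(4, 0, R7, (1,))
(4, 0, R8, (0, 2))
(5, 3, R6, (0, 2))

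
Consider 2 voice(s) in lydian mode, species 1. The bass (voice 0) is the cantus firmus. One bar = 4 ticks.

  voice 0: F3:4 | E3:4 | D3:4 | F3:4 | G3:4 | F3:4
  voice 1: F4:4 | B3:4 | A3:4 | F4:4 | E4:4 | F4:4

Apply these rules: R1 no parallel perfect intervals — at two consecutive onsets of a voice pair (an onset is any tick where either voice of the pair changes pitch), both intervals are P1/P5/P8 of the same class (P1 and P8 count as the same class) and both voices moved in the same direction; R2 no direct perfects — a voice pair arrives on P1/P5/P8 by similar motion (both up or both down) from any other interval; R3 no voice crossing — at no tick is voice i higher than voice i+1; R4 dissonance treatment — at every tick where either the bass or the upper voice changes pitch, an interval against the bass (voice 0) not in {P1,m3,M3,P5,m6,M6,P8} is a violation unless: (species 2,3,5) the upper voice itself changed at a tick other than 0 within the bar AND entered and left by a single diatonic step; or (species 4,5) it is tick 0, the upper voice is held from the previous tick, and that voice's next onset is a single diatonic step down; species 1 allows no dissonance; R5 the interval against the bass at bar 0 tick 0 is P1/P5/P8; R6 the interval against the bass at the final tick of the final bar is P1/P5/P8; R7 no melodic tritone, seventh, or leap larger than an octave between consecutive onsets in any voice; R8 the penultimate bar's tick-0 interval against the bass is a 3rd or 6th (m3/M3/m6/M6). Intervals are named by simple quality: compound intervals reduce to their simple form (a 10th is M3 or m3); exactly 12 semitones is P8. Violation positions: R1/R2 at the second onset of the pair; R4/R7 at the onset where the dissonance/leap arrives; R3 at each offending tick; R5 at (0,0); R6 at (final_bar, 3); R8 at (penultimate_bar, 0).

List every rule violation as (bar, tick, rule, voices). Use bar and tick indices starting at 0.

bar 0: v0=F3 v1=F4 downbeat P8
bar 1: v0=E3 v1=B3 downbeat P5
bar 2: v0=D3 v1=A3 downbeat P5
bar 3: v0=F3 v1=F4 downbeat P8
bar 4: v0=G3 v1=E4 downbeat M6
bar 5: v0=F3 v1=F4 downbeat P8
  -> R2 @ bar 1 tick 0 v(0, 1): F3/F4 P8 -> E3/B3 P5 similar
  -> R7 @ bar 1 tick 0 v(1,): F4->B3 leap 6st
  -> R1 @ bar 2 tick 0 v(0, 1): E3/B3 P5 -> D3/A3 P5 similar
  -> R2 @ bar 3 tick 0 v(0, 1): D3/A3 P5 -> F3/F4 P8 similar

(1, 0, R2, (0, 1))
(1, 0, R7, (1,))
(2, 0, R1, (0, 1))
(3, 0, R2, (0, 1))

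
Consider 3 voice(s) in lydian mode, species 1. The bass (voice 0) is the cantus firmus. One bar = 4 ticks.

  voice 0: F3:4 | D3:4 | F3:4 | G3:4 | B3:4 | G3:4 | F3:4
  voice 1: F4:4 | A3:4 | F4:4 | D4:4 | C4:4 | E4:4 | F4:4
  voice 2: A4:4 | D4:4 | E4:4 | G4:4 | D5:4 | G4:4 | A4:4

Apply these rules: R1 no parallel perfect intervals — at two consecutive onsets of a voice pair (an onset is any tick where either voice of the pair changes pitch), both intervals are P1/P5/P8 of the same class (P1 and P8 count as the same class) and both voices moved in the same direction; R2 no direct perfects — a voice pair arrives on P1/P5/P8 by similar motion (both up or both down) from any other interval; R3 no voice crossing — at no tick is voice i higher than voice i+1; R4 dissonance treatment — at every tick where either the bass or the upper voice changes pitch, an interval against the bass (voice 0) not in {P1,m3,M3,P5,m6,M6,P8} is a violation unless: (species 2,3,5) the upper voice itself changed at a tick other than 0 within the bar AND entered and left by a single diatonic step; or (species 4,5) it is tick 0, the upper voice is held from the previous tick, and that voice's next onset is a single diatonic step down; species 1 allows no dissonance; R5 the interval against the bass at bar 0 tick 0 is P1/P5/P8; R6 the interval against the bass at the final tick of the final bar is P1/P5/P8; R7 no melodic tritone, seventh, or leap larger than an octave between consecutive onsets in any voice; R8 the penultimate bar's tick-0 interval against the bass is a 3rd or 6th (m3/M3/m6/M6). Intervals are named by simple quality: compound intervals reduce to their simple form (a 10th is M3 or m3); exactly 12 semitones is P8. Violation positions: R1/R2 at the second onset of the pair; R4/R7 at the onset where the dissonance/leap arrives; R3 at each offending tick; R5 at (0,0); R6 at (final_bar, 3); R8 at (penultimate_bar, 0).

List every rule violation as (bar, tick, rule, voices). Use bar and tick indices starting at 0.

(0, 0, R5, (0, 2))
(1, 0, R2, (0, 1))
(1, 0, R2, (0, 2))
(2, 0, R2, (0, 1))
(2, 0, R3, (1, 2))
(2, 0, R4, (0, 2))
(2, 1, R3, (1, 2))
(2, 2, R3, (1, 2))
(2, 3, R3, (1, 2))
(3, 0, R2, (0, 2))
(4, 0, R4, (0, 1))
(5, 0, R2, (0, 2))
(5, 0, R8, (0, 2))
(6, 3, R6, (0, 2))

bar 0: v0=F3 v1=F4 v2=A4 downbeat M3
bar 1: v0=D3 v1=A3 v2=D4 downbeat P8
bar 2: v0=F3 v1=F4 v2=E4 downbeat M7
bar 3: v0=G3 v1=D4 v2=G4 downbeat P8
bar 4: v0=B3 v1=C4 v2=D5 downbeat m3
bar 5: v0=G3 v1=E4 v2=G4 downbeat P8
bar 6: v0=F3 v1=F4 v2=A4 downbeat M3
  -> R5 @ bar 0 tick 0 v(0, 2): opens on M3
  -> R2 @ bar 1 tick 0 v(0, 1): F3/F4 P8 -> D3/A3 P5 similar
  -> R2 @ bar 1 tick 0 v(0, 2): F3/A4 M3 -> D3/D4 P8 similar
  -> R2 @ bar 2 tick 0 v(0, 1): D3/A3 P5 -> F3/F4 P8 similar
  -> R3 @ bar 2 tick 0 v(1, 2): F4 above E4
  -> R4 @ bar 2 tick 0 v(0, 2): F3/E4 M7 untreated
  -> R3 @ bar 2 tick 1 v(1, 2): F4 above E4
  -> R3 @ bar 2 tick 2 v(1, 2): F4 above E4
  -> R3 @ bar 2 tick 3 v(1, 2): F4 above E4
  -> R2 @ bar 3 tick 0 v(0, 2): F3/E4 M7 -> G3/G4 P8 similar
  -> R4 @ bar 4 tick 0 v(0, 1): B3/C4 m2 untreated
  -> R2 @ bar 5 tick 0 v(0, 2): B3/D5 m3 -> G3/G4 P8 similar
  -> R8 @ bar 5 tick 0 v(0, 2): penult P8 not 3rd/6th
  -> R6 @ bar 6 tick 3 v(0, 2): closes on M3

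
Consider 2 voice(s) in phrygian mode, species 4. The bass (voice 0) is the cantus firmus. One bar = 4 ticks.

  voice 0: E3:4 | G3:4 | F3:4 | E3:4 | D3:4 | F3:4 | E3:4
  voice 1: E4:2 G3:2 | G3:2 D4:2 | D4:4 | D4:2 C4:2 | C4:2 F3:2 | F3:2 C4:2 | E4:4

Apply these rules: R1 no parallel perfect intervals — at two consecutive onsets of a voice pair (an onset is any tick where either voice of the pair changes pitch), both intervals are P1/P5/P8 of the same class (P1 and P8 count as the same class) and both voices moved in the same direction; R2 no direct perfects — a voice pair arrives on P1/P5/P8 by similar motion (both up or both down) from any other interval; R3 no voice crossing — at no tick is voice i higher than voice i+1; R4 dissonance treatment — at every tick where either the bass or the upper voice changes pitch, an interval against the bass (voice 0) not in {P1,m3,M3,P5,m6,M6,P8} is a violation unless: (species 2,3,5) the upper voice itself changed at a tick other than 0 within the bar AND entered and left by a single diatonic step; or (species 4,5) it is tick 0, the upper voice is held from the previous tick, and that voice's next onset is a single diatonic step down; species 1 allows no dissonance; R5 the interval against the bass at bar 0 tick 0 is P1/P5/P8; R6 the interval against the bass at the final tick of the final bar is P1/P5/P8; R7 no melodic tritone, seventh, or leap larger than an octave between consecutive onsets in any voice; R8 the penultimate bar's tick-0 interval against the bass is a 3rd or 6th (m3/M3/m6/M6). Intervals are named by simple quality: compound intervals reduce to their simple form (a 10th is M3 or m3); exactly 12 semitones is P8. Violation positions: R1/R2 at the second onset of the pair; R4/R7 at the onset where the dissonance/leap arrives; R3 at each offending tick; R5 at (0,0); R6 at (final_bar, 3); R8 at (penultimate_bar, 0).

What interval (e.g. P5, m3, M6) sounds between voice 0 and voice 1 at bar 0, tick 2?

m3

voice 0=E3 voice 1=G3 -> m3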